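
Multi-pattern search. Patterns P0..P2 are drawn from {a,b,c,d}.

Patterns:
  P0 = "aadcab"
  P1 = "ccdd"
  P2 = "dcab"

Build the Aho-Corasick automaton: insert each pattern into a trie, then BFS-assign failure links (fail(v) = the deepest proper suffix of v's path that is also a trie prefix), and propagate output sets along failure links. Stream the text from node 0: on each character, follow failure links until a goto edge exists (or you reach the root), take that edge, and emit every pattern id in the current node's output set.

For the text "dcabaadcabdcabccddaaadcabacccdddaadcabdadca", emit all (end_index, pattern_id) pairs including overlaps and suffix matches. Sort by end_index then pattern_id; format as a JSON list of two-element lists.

Construct AC machine:
Trie nodes:
  0='ε' goto a→1 c→7 d→11
  1='a' goto a→2
  2='aa' goto d→3
  3='aad' goto c→4
  4='aadc' goto a→5
  5='aadca' goto b→6
  6='aadcab' goto ·  [P0 ends]
  7='c' goto c→8
  8='cc' goto d→9
  9='ccd' goto d→10
  10='ccdd' goto ·  [P1 ends]
  11='d' goto c→12
  12='dc' goto a→13
  13='dca' goto b→14
  14='dcab' goto ·  [P2 ends]

Failure links (BFS by depth):
  fail(1) 'a': from fail(0)=0 chase 'a': 0 ⇒ 0;  out=∅∪out(0)=∅
  fail(7) 'c': from fail(0)=0 chase 'c': 0 ⇒ 0;  out=∅∪out(0)=∅
  fail(11) 'd': from fail(0)=0 chase 'd': 0 ⇒ 0;  out=∅∪out(0)=∅
  fail(2) 'aa': from fail(1)=0 chase 'a': 0 ⇒ 1;  out=∅∪out(1)=∅
  fail(8) 'cc': from fail(7)=0 chase 'c': 0 ⇒ 7;  out=∅∪out(7)=∅
  fail(12) 'dc': from fail(11)=0 chase 'c': 0 ⇒ 7;  out=∅∪out(7)=∅
  fail(3) 'aad': from fail(2)=1 chase 'd': 1→0 ⇒ 11;  out=∅∪out(11)=∅
  fail(9) 'ccd': from fail(8)=7 chase 'd': 7→0 ⇒ 11;  out=∅∪out(11)=∅
  fail(13) 'dca': from fail(12)=7 chase 'a': 7→0 ⇒ 1;  out=∅∪out(1)=∅
  fail(4) 'aadc': from fail(3)=11 chase 'c': 11 ⇒ 12;  out=∅∪out(12)=∅
  fail(10) 'ccdd': from fail(9)=11 chase 'd': 11→0 ⇒ 11;  out={1}∪out(11)={1}
  fail(14) 'dcab': from fail(13)=1 chase 'b': 1→0 ⇒ 0;  out={2}∪out(0)={2}
  fail(5) 'aadca': from fail(4)=12 chase 'a': 12 ⇒ 13;  out=∅∪out(13)=∅
  fail(6) 'aadcab': from fail(5)=13 chase 'b': 13 ⇒ 14;  out={0}∪out(14)={0,2}

Scan:
pos 0 'd': at 11
pos 1 'c': at 12
pos 2 'a': at 13
pos 3 'b': at 14  emit P2@[0:3]
pos 4 'a': at 1 (via fail)
pos 5 'a': at 2
pos 6 'd': at 3
pos 7 'c': at 4
pos 8 'a': at 5
pos 9 'b': at 6  emit P0@[4:9],P2@[6:9]
pos 10 'd': at 11 (via fail)
pos 11 'c': at 12
pos 12 'a': at 13
pos 13 'b': at 14  emit P2@[10:13]
pos 14 'c': at 7 (via fail)
pos 15 'c': at 8
pos 16 'd': at 9
pos 17 'd': at 10  emit P1@[14:17]
pos 18 'a': at 1 (via fail)
pos 19 'a': at 2
pos 20 'a': at 2 (via fail)
pos 21 'd': at 3
pos 22 'c': at 4
pos 23 'a': at 5
pos 24 'b': at 6  emit P0@[19:24],P2@[21:24]
pos 25 'a': at 1 (via fail)
pos 26 'c': at 7 (via fail)
pos 27 'c': at 8
pos 28 'c': at 8 (via fail)
pos 29 'd': at 9
pos 30 'd': at 10  emit P1@[27:30]
pos 31 'd': at 11 (via fail)
pos 32 'a': at 1 (via fail)
pos 33 'a': at 2
pos 34 'd': at 3
pos 35 'c': at 4
pos 36 'a': at 5
pos 37 'b': at 6  emit P0@[32:37],P2@[34:37]
pos 38 'd': at 11 (via fail)
pos 39 'a': at 1 (via fail)
pos 40 'd': at 11 (via fail)
pos 41 'c': at 12
pos 42 'a': at 13

Result: [[3,2],[9,0],[9,2],[13,2],[17,1],[24,0],[24,2],[30,1],[37,0],[37,2]]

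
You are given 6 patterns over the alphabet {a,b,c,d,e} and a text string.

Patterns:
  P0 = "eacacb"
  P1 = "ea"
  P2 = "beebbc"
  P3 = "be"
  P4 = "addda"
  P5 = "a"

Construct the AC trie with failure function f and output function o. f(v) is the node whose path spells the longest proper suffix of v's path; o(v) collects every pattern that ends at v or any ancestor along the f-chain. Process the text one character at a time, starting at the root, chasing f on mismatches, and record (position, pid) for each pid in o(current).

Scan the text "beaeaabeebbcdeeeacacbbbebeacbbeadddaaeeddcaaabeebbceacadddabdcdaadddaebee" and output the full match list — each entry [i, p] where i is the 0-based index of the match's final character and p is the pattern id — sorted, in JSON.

Construct AC machine:
Trie (insert patterns):
  0='ε' goto a→13 b→7 e→1
  1='e' goto a→2
  2='ea' goto c→3  [P1 ends]
  3='eac' goto a→4
  4='eaca' goto c→5
  5='eacac' goto b→6
  6='eacacb' goto ·  [P0 ends]
  7='b' goto e→8
  8='be' goto e→9  [P3 ends]
  9='bee' goto b→10
  10='beeb' goto b→11
  11='beebb' goto c→12
  12='beebbc' goto ·  [P2 ends]
  13='a' goto d→14  [P5 ends]
  14='ad' goto d→15
  15='add' goto d→16
  16='addd' goto a→17
  17='addda' goto ·  [P4 ends]

BFS fail/out derivation:
  n1('e'): parent n0 fail=0; on 'e' 0 → fail=0;  out ∅∪∅=∅
  n7('b'): parent n0 fail=0; on 'b' 0 → fail=0;  out ∅∪∅=∅
  n13('a'): parent n0 fail=0; on 'a' 0 → fail=0;  out {5}∪∅={5}
  n2('ea'): parent n1 fail=0; on 'a' 0 → fail=13;  out {1}∪{5}={1,5}
  n8('be'): parent n7 fail=0; on 'e' 0 → fail=1;  out {3}∪∅={3}
  n14('ad'): parent n13 fail=0; on 'd' 0 → fail=0;  out ∅∪∅=∅
  n3('eac'): parent n2 fail=13; on 'c' 13→0 → fail=0;  out ∅∪∅=∅
  n9('bee'): parent n8 fail=1; on 'e' 1→0 → fail=1;  out ∅∪∅=∅
  n15('add'): parent n14 fail=0; on 'd' 0 → fail=0;  out ∅∪∅=∅
  n4('eaca'): parent n3 fail=0; on 'a' 0 → fail=13;  out ∅∪{5}={5}
  n10('beeb'): parent n9 fail=1; on 'b' 1→0 → fail=7;  out ∅∪∅=∅
  n16('addd'): parent n15 fail=0; on 'd' 0 → fail=0;  out ∅∪∅=∅
  n5('eacac'): parent n4 fail=13; on 'c' 13→0 → fail=0;  out ∅∪∅=∅
  n11('beebb'): parent n10 fail=7; on 'b' 7→0 → fail=7;  out ∅∪∅=∅
  n17('addda'): parent n16 fail=0; on 'a' 0 → fail=13;  out {4}∪{5}={4,5}
  n6('eacacb'): parent n5 fail=0; on 'b' 0 → fail=7;  out {0}∪∅={0}
  n12('beebbc'): parent n11 fail=7; on 'c' 7→0 → fail=0;  out {2}∪∅={2}

Scan:
pos 0 'b': at 7
pos 1 'e': at 8  → match P3@[0:1]
pos 2 'a': at 2 ·f  → match P1@[1:2],P5@[2:2]
pos 3 'e': at 1 ·f
pos 4 'a': at 2  → match P1@[3:4],P5@[4:4]
pos 5 'a': at 13 ·f  → match P5@[5:5]
pos 6 'b': at 7 ·f
pos 7 'e': at 8  → match P3@[6:7]
pos 8 'e': at 9
pos 9 'b': at 10
pos 10 'b': at 11
pos 11 'c': at 12  → match P2@[6:11]
pos 12 'd': at 0 ·f
pos 13 'e': at 1
pos 14 'e': at 1 ·f
pos 15 'e': at 1 ·f
pos 16 'a': at 2  → match P1@[15:16],P5@[16:16]
pos 17 'c': at 3
pos 18 'a': at 4  → match P5@[18:18]
pos 19 'c': at 5
pos 20 'b': at 6  → match P0@[15:20]
pos 21 'b': at 7 ·f
pos 22 'b': at 7 ·f
pos 23 'e': at 8  → match P3@[22:23]
pos 24 'b': at 7 ·f
pos 25 'e': at 8  → match P3@[24:25]
pos 26 'a': at 2 ·f  → match P1@[25:26],P5@[26:26]
pos 27 'c': at 3
pos 28 'b': at 7 ·f
pos 29 'b': at 7 ·f
pos 30 'e': at 8  → match P3@[29:30]
pos 31 'a': at 2 ·f  → match P1@[30:31],P5@[31:31]
pos 32 'd': at 14 ·f
pos 33 'd': at 15
pos 34 'd': at 16
pos 35 'a': at 17  → match P4@[31:35],P5@[35:35]
pos 36 'a': at 13 ·f  → match P5@[36:36]
pos 37 'e': at 1 ·f
pos 38 'e': at 1 ·f
pos 39 'd': at 0 ·f
pos 40 'd': at 0
pos 41 'c': at 0
pos 42 'a': at 13  → match P5@[42:42]
pos 43 'a': at 13 ·f  → match P5@[43:43]
pos 44 'a': at 13 ·f  → match P5@[44:44]
pos 45 'b': at 7 ·f
pos 46 'e': at 8  → match P3@[45:46]
pos 47 'e': at 9
pos 48 'b': at 10
pos 49 'b': at 11
pos 50 'c': at 12  → match P2@[45:50]
pos 51 'e': at 1 ·f
pos 52 'a': at 2  → match P1@[51:52],P5@[52:52]
pos 53 'c': at 3
pos 54 'a': at 4  → match P5@[54:54]
pos 55 'd': at 14 ·f
pos 56 'd': at 15
pos 57 'd': at 16
pos 58 'a': at 17  → match P4@[54:58],P5@[58:58]
pos 59 'b': at 7 ·f
pos 60 'd': at 0 ·f
pos 61 'c': at 0
pos 62 'd': at 0
pos 63 'a': at 13  → match P5@[63:63]
pos 64 'a': at 13 ·f  → match P5@[64:64]
pos 65 'd': at 14
pos 66 'd': at 15
pos 67 'd': at 16
pos 68 'a': at 17  → match P4@[64:68],P5@[68:68]
pos 69 'e': at 1 ·f
pos 70 'b': at 7 ·f
pos 71 'e': at 8  → match P3@[70:71]
pos 72 'e': at 9

Matches: [[1,3],[2,1],[2,5],[4,1],[4,5],[5,5],[7,3],[11,2],[16,1],[16,5],[18,5],[20,0],[23,3],[25,3],[26,1],[26,5],[30,3],[31,1],[31,5],[35,4],[35,5],[36,5],[42,5],[43,5],[44,5],[46,3],[50,2],[52,1],[52,5],[54,5],[58,4],[58,5],[63,5],[64,5],[68,4],[68,5],[71,3]]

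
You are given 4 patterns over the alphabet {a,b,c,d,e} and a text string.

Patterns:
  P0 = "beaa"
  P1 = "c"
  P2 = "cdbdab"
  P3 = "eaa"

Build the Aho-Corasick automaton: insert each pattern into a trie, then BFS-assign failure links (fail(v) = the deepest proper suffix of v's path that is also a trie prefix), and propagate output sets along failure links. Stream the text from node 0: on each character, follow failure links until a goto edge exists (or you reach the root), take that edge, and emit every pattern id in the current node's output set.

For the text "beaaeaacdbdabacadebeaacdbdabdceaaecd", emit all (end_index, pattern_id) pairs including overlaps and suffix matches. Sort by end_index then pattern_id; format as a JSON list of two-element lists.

Build:
Trie (insert patterns):
  n0 'ε': b→1 c→5 e→11
  n1 'b': e→2
  n2 'be': a→3
  n3 'bea': a→4
  n4 'beaa': ·  [P0 ends]
  n5 'c': d→6  [P1 ends]
  n6 'cd': b→7
  n7 'cdb': d→8
  n8 'cdbd': a→9
  n9 'cdbda': b→10
  n10 'cdbdab': ·  [P2 ends]
  n11 'e': a→12
  n12 'ea': a→13
  n13 'eaa': ·  [P3 ends]

Failure links (BFS by depth):
  n1('b'): parent n0 fail=0; on 'b' 0 → fail=0;  out ∅∪∅=∅
  n5('c'): parent n0 fail=0; on 'c' 0 → fail=0;  out {1}∪∅={1}
  n11('e'): parent n0 fail=0; on 'e' 0 → fail=0;  out ∅∪∅=∅
  n2('be'): parent n1 fail=0; on 'e' 0 → fail=11;  out ∅∪∅=∅
  n6('cd'): parent n5 fail=0; on 'd' 0 → fail=0;  out ∅∪∅=∅
  n12('ea'): parent n11 fail=0; on 'a' 0 → fail=0;  out ∅∪∅=∅
  n3('bea'): parent n2 fail=11; on 'a' 11 → fail=12;  out ∅∪∅=∅
  n7('cdb'): parent n6 fail=0; on 'b' 0 → fail=1;  out ∅∪∅=∅
  n13('eaa'): parent n12 fail=0; on 'a' 0 → fail=0;  out {3}∪∅={3}
  n4('beaa'): parent n3 fail=12; on 'a' 12 → fail=13;  out {0}∪{3}={0,3}
  n8('cdbd'): parent n7 fail=1; on 'd' 1→0 → fail=0;  out ∅∪∅=∅
  n9('cdbda'): parent n8 fail=0; on 'a' 0 → fail=0;  out ∅∪∅=∅
  n10('cdbdab'): parent n9 fail=0; on 'b' 0 → fail=1;  out {2}∪∅={2}

Run:
i=0 'b': node 0→1
i=1 'e': node 1→2
i=2 'a': node 2→3
i=3 'a': node 3→4  → match P0@[0:3],P3@[1:3]
i=4 'e': node 4→11 ·f
i=5 'a': node 11→12
i=6 'a': node 12→13  → match P3@[4:6]
i=7 'c': node 13→5 ·f  → match P1@[7:7]
i=8 'd': node 5→6
i=9 'b': node 6→7
i=10 'd': node 7→8
i=11 'a': node 8→9
i=12 'b': node 9→10  → match P2@[7:12]
i=13 'a': node 10→0 ·f
i=14 'c': node 0→5  → match P1@[14:14]
i=15 'a': node 5→0 ·f
i=16 'd': node 0→0
i=17 'e': node 0→11
i=18 'b': node 11→1 ·f
i=19 'e': node 1→2
i=20 'a': node 2→3
i=21 'a': node 3→4  → match P0@[18:21],P3@[19:21]
i=22 'c': node 4→5 ·f  → match P1@[22:22]
i=23 'd': node 5→6
i=24 'b': node 6→7
i=25 'd': node 7→8
i=26 'a': node 8→9
i=27 'b': node 9→10  → match P2@[22:27]
i=28 'd': node 10→0 ·f
i=29 'c': node 0→5  → match P1@[29:29]
i=30 'e': node 5→11 ·f
i=31 'a': node 11→12
i=32 'a': node 12→13  → match P3@[30:32]
i=33 'e': node 13→11 ·f
i=34 'c': node 11→5 ·f  → match P1@[34:34]
i=35 'd': node 5→6

Result: [[3,0],[3,3],[6,3],[7,1],[12,2],[14,1],[21,0],[21,3],[22,1],[27,2],[29,1],[32,3],[34,1]]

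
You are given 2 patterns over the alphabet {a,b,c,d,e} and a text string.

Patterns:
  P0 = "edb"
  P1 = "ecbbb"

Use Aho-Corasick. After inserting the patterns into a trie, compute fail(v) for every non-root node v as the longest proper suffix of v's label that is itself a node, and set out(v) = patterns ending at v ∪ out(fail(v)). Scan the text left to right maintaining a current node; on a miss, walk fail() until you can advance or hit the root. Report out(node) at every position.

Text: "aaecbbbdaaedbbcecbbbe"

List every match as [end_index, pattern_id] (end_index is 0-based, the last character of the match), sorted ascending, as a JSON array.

Build automaton:
Trie nodes:
  n0 'ε': e→1
  n1 'e': c→4 d→2
  n2 'ed': b→3
  n3 'edb': ·  [P0 ends]
  n4 'ec': b→5
  n5 'ecb': b→6
  n6 'ecbb': b→7
  n7 'ecbbb': ·  [P1 ends]

Failure links (BFS by depth):
  n1('e'): parent n0 fail=0; on 'e' 0 → fail=0;  out ∅∪∅=∅
  n2('ed'): parent n1 fail=0; on 'd' 0 → fail=0;  out ∅∪∅=∅
  n4('ec'): parent n1 fail=0; on 'c' 0 → fail=0;  out ∅∪∅=∅
  n3('edb'): parent n2 fail=0; on 'b' 0 → fail=0;  out {0}∪∅={0}
  n5('ecb'): parent n4 fail=0; on 'b' 0 → fail=0;  out ∅∪∅=∅
  n6('ecbb'): parent n5 fail=0; on 'b' 0 → fail=0;  out ∅∪∅=∅
  n7('ecbbb'): parent n6 fail=0; on 'b' 0 → fail=0;  out {1}∪∅={1}

Text stream:
[0] read 'a'  n0⇒n0
[1] read 'a'  n0⇒n0
[2] read 'e'  n0⇒n1
[3] read 'c'  n1⇒n4
[4] read 'b'  n4⇒n5
[5] read 'b'  n5⇒n6
[6] read 'b'  n6⇒n7  ** P1@[2:6]
[7] read 'd'  n7⇒n0 (fail-walked)
[8] read 'a'  n0⇒n0
[9] read 'a'  n0⇒n0
[10] read 'e'  n0⇒n1
[11] read 'd'  n1⇒n2
[12] read 'b'  n2⇒n3  ** P0@[10:12]
[13] read 'b'  n3⇒n0 (fail-walked)
[14] read 'c'  n0⇒n0
[15] read 'e'  n0⇒n1
[16] read 'c'  n1⇒n4
[17] read 'b'  n4⇒n5
[18] read 'b'  n5⇒n6
[19] read 'b'  n6⇒n7  ** P1@[15:19]
[20] read 'e'  n7⇒n1 (fail-walked)

Matches: [[6,1],[12,0],[19,1]]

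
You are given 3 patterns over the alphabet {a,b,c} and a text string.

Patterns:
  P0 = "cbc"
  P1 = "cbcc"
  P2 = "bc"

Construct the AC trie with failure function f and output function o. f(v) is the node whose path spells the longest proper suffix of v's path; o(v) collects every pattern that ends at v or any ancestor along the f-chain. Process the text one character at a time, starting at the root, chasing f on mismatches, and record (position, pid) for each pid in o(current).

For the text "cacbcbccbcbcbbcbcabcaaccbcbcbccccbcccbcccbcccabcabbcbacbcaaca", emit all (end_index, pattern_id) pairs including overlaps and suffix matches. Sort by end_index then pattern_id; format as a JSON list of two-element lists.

Build automaton:
Trie nodes:
  0='ε' goto b→5 c→1
  1='c' goto b→2
  2='cb' goto c→3
  3='cbc' goto c→4  [P0 ends]
  4='cbcc' goto ·  [P1 ends]
  5='b' goto c→6
  6='bc' goto ·  [P2 ends]

Failure links (BFS by depth):
  fail(1) 'c': from fail(0)=0 chase 'c': 0 ⇒ 0;  out=∅∪out(0)=∅
  fail(5) 'b': from fail(0)=0 chase 'b': 0 ⇒ 0;  out=∅∪out(0)=∅
  fail(2) 'cb': from fail(1)=0 chase 'b': 0 ⇒ 5;  out=∅∪out(5)=∅
  fail(6) 'bc': from fail(5)=0 chase 'c': 0 ⇒ 1;  out={2}∪out(1)={2}
  fail(3) 'cbc': from fail(2)=5 chase 'c': 5 ⇒ 6;  out={0}∪out(6)={0,2}
  fail(4) 'cbcc': from fail(3)=6 chase 'c': 6→1→0 ⇒ 1;  out={1}∪out(1)={1}

Text stream:
pos 0 'c': at 1
pos 1 'a': at 0 (via fail)
pos 2 'c': at 1
pos 3 'b': at 2
pos 4 'c': at 3  ** P0@[2:4],P2@[3:4]
pos 5 'b': at 2 (via fail)
pos 6 'c': at 3  ** P0@[4:6],P2@[5:6]
pos 7 'c': at 4  ** P1@[4:7]
pos 8 'b': at 2 (via fail)
pos 9 'c': at 3  ** P0@[7:9],P2@[8:9]
pos 10 'b': at 2 (via fail)
pos 11 'c': at 3  ** P0@[9:11],P2@[10:11]
pos 12 'b': at 2 (via fail)
pos 13 'b': at 5 (via fail)
pos 14 'c': at 6  ** P2@[13:14]
pos 15 'b': at 2 (via fail)
pos 16 'c': at 3  ** P0@[14:16],P2@[15:16]
pos 17 'a': at 0 (via fail)
pos 18 'b': at 5
pos 19 'c': at 6  ** P2@[18:19]
pos 20 'a': at 0 (via fail)
pos 21 'a': at 0
pos 22 'c': at 1
pos 23 'c': at 1 (via fail)
pos 24 'b': at 2
pos 25 'c': at 3  ** P0@[23:25],P2@[24:25]
pos 26 'b': at 2 (via fail)
pos 27 'c': at 3  ** P0@[25:27],P2@[26:27]
pos 28 'b': at 2 (via fail)
pos 29 'c': at 3  ** P0@[27:29],P2@[28:29]
pos 30 'c': at 4  ** P1@[27:30]
pos 31 'c': at 1 (via fail)
pos 32 'c': at 1 (via fail)
pos 33 'b': at 2
pos 34 'c': at 3  ** P0@[32:34],P2@[33:34]
pos 35 'c': at 4  ** P1@[32:35]
pos 36 'c': at 1 (via fail)
pos 37 'b': at 2
pos 38 'c': at 3  ** P0@[36:38],P2@[37:38]
pos 39 'c': at 4  ** P1@[36:39]
pos 40 'c': at 1 (via fail)
pos 41 'b': at 2
pos 42 'c': at 3  ** P0@[40:42],P2@[41:42]
pos 43 'c': at 4  ** P1@[40:43]
pos 44 'c': at 1 (via fail)
pos 45 'a': at 0 (via fail)
pos 46 'b': at 5
pos 47 'c': at 6  ** P2@[46:47]
pos 48 'a': at 0 (via fail)
pos 49 'b': at 5
pos 50 'b': at 5 (via fail)
pos 51 'c': at 6  ** P2@[50:51]
pos 52 'b': at 2 (via fail)
pos 53 'a': at 0 (via fail)
pos 54 'c': at 1
pos 55 'b': at 2
pos 56 'c': at 3  ** P0@[54:56],P2@[55:56]
pos 57 'a': at 0 (via fail)
pos 58 'a': at 0
pos 59 'c': at 1
pos 60 'a': at 0 (via fail)

Matches: [[4,0],[4,2],[6,0],[6,2],[7,1],[9,0],[9,2],[11,0],[11,2],[14,2],[16,0],[16,2],[19,2],[25,0],[25,2],[27,0],[27,2],[29,0],[29,2],[30,1],[34,0],[34,2],[35,1],[38,0],[38,2],[39,1],[42,0],[42,2],[43,1],[47,2],[51,2],[56,0],[56,2]]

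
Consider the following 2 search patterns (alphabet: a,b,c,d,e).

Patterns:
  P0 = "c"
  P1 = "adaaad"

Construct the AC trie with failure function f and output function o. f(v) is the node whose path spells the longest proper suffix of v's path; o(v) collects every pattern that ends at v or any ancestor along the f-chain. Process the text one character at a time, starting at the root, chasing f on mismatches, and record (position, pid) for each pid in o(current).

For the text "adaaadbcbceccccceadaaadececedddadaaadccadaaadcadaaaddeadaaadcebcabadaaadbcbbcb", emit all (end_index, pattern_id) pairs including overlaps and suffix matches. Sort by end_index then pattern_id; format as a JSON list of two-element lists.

Construct AC machine:
Trie nodes:
  n0 'ε': a→2 c→1
  n1 'c': ·  [P0 ends]
  n2 'a': d→3
  n3 'ad': a→4
  n4 'ada': a→5
  n5 'adaa': a→6
  n6 'adaaa': d→7
  n7 'adaaad': ·  [P1 ends]

Failure links (BFS by depth):
  n1('c'): parent n0 fail=0; on 'c' 0 → fail=0;  out {0}∪∅={0}
  n2('a'): parent n0 fail=0; on 'a' 0 → fail=0;  out ∅∪∅=∅
  n3('ad'): parent n2 fail=0; on 'd' 0 → fail=0;  out ∅∪∅=∅
  n4('ada'): parent n3 fail=0; on 'a' 0 → fail=2;  out ∅∪∅=∅
  n5('adaa'): parent n4 fail=2; on 'a' 2→0 → fail=2;  out ∅∪∅=∅
  n6('adaaa'): parent n5 fail=2; on 'a' 2→0 → fail=2;  out ∅∪∅=∅
  n7('adaaad'): parent n6 fail=2; on 'd' 2 → fail=3;  out {1}∪∅={1}

Scan:
pos 0 'a': at 2
pos 1 'd': at 3
pos 2 'a': at 4
pos 3 'a': at 5
pos 4 'a': at 6
pos 5 'd': at 7  → match P1@[0:5]
pos 6 'b': at 0 (fail-walked)
pos 7 'c': at 1  → match P0@[7:7]
pos 8 'b': at 0 (fail-walked)
pos 9 'c': at 1  → match P0@[9:9]
pos 10 'e': at 0 (fail-walked)
pos 11 'c': at 1  → match P0@[11:11]
pos 12 'c': at 1 (fail-walked)  → match P0@[12:12]
pos 13 'c': at 1 (fail-walked)  → match P0@[13:13]
pos 14 'c': at 1 (fail-walked)  → match P0@[14:14]
pos 15 'c': at 1 (fail-walked)  → match P0@[15:15]
pos 16 'e': at 0 (fail-walked)
pos 17 'a': at 2
pos 18 'd': at 3
pos 19 'a': at 4
pos 20 'a': at 5
pos 21 'a': at 6
pos 22 'd': at 7  → match P1@[17:22]
pos 23 'e': at 0 (fail-walked)
pos 24 'c': at 1  → match P0@[24:24]
pos 25 'e': at 0 (fail-walked)
pos 26 'c': at 1  → match P0@[26:26]
pos 27 'e': at 0 (fail-walked)
pos 28 'd': at 0
pos 29 'd': at 0
pos 30 'd': at 0
pos 31 'a': at 2
pos 32 'd': at 3
pos 33 'a': at 4
pos 34 'a': at 5
pos 35 'a': at 6
pos 36 'd': at 7  → match P1@[31:36]
pos 37 'c': at 1 (fail-walked)  → match P0@[37:37]
pos 38 'c': at 1 (fail-walked)  → match P0@[38:38]
pos 39 'a': at 2 (fail-walked)
pos 40 'd': at 3
pos 41 'a': at 4
pos 42 'a': at 5
pos 43 'a': at 6
pos 44 'd': at 7  → match P1@[39:44]
pos 45 'c': at 1 (fail-walked)  → match P0@[45:45]
pos 46 'a': at 2 (fail-walked)
pos 47 'd': at 3
pos 48 'a': at 4
pos 49 'a': at 5
pos 50 'a': at 6
pos 51 'd': at 7  → match P1@[46:51]
pos 52 'd': at 0 (fail-walked)
pos 53 'e': at 0
pos 54 'a': at 2
pos 55 'd': at 3
pos 56 'a': at 4
pos 57 'a': at 5
pos 58 'a': at 6
pos 59 'd': at 7  → match P1@[54:59]
pos 60 'c': at 1 (fail-walked)  → match P0@[60:60]
pos 61 'e': at 0 (fail-walked)
pos 62 'b': at 0
pos 63 'c': at 1  → match P0@[63:63]
pos 64 'a': at 2 (fail-walked)
pos 65 'b': at 0 (fail-walked)
pos 66 'a': at 2
pos 67 'd': at 3
pos 68 'a': at 4
pos 69 'a': at 5
pos 70 'a': at 6
pos 71 'd': at 7  → match P1@[66:71]
pos 72 'b': at 0 (fail-walked)
pos 73 'c': at 1  → match P0@[73:73]
pos 74 'b': at 0 (fail-walked)
pos 75 'b': at 0
pos 76 'c': at 1  → match P0@[76:76]
pos 77 'b': at 0 (fail-walked)

Matches: [[5,1],[7,0],[9,0],[11,0],[12,0],[13,0],[14,0],[15,0],[22,1],[24,0],[26,0],[36,1],[37,0],[38,0],[44,1],[45,0],[51,1],[59,1],[60,0],[63,0],[71,1],[73,0],[76,0]]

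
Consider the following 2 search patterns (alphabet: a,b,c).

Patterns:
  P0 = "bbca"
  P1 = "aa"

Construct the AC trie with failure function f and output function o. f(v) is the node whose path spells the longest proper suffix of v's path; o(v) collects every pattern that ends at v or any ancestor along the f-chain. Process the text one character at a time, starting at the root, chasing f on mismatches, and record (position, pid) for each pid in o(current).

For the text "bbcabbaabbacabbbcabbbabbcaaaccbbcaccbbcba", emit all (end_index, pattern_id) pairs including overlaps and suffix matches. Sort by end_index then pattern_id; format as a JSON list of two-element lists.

Build:
Trie nodes:
  n0 'ε': a→5 b→1
  n1 'b': b→2
  n2 'bb': c→3
  n3 'bbc': a→4
  n4 'bbca': ·  [P0 ends]
  n5 'a': a→6
  n6 'aa': ·  [P1 ends]

BFS fail/out derivation:
  fail(1) 'b': from fail(0)=0 chase 'b': 0 ⇒ 0;  out=∅∪out(0)=∅
  fail(5) 'a': from fail(0)=0 chase 'a': 0 ⇒ 0;  out=∅∪out(0)=∅
  fail(2) 'bb': from fail(1)=0 chase 'b': 0 ⇒ 1;  out=∅∪out(1)=∅
  fail(6) 'aa': from fail(5)=0 chase 'a': 0 ⇒ 5;  out={1}∪out(5)={1}
  fail(3) 'bbc': from fail(2)=1 chase 'c': 1→0 ⇒ 0;  out=∅∪out(0)=∅
  fail(4) 'bbca': from fail(3)=0 chase 'a': 0 ⇒ 5;  out={0}∪out(5)={0}

Scan:
i=0 'b': node 0→1
i=1 'b': node 1→2
i=2 'c': node 2→3
i=3 'a': node 3→4  → match P0@[0:3]
i=4 'b': node 4→1 (fail-walked)
i=5 'b': node 1→2
i=6 'a': node 2→5 (fail-walked)
i=7 'a': node 5→6  → match P1@[6:7]
i=8 'b': node 6→1 (fail-walked)
i=9 'b': node 1→2
i=10 'a': node 2→5 (fail-walked)
i=11 'c': node 5→0 (fail-walked)
i=12 'a': node 0→5
i=13 'b': node 5→1 (fail-walked)
i=14 'b': node 1→2
i=15 'b': node 2→2 (fail-walked)
i=16 'c': node 2→3
i=17 'a': node 3→4  → match P0@[14:17]
i=18 'b': node 4→1 (fail-walked)
i=19 'b': node 1→2
i=20 'b': node 2→2 (fail-walked)
i=21 'a': node 2→5 (fail-walked)
i=22 'b': node 5→1 (fail-walked)
i=23 'b': node 1→2
i=24 'c': node 2→3
i=25 'a': node 3→4  → match P0@[22:25]
i=26 'a': node 4→6 (fail-walked)  → match P1@[25:26]
i=27 'a': node 6→6 (fail-walked)  → match P1@[26:27]
i=28 'c': node 6→0 (fail-walked)
i=29 'c': node 0→0
i=30 'b': node 0→1
i=31 'b': node 1→2
i=32 'c': node 2→3
i=33 'a': node 3→4  → match P0@[30:33]
i=34 'c': node 4→0 (fail-walked)
i=35 'c': node 0→0
i=36 'b': node 0→1
i=37 'b': node 1→2
i=38 'c': node 2→3
i=39 'b': node 3→1 (fail-walked)
i=40 'a': node 1→5 (fail-walked)

All matches (sorted): [[3,0],[7,1],[17,0],[25,0],[26,1],[27,1],[33,0]]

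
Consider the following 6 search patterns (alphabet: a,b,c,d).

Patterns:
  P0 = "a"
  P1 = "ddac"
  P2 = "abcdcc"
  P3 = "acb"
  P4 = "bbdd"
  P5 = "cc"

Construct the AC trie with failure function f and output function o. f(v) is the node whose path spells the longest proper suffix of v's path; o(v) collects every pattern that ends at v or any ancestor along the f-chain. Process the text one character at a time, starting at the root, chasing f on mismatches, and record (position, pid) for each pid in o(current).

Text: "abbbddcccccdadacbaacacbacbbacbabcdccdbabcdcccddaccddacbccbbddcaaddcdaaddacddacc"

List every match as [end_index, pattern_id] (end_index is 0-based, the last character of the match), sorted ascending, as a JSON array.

Build:
Trie (insert patterns):
  n0 'ε': a→1 b→13 c→17 d→2
  n1 'a': b→6 c→11  [P0 ends]
  n2 'd': d→3
  n3 'dd': a→4
  n4 'dda': c→5
  n5 'ddac': ·  [P1 ends]
  n6 'ab': c→7
  n7 'abc': d→8
  n8 'abcd': c→9
  n9 'abcdc': c→10
  n10 'abcdcc': ·  [P2 ends]
  n11 'ac': b→12
  n12 'acb': ·  [P3 ends]
  n13 'b': b→14
  n14 'bb': d→15
  n15 'bbd': d→16
  n16 'bbdd': ·  [P4 ends]
  n17 'c': c→18
  n18 'cc': ·  [P5 ends]

BFS fail/out derivation:
  n1('a'): parent n0 fail=0; on 'a' 0 → fail=0;  out {0}∪∅={0}
  n2('d'): parent n0 fail=0; on 'd' 0 → fail=0;  out ∅∪∅=∅
  n13('b'): parent n0 fail=0; on 'b' 0 → fail=0;  out ∅∪∅=∅
  n17('c'): parent n0 fail=0; on 'c' 0 → fail=0;  out ∅∪∅=∅
  n3('dd'): parent n2 fail=0; on 'd' 0 → fail=2;  out ∅∪∅=∅
  n6('ab'): parent n1 fail=0; on 'b' 0 → fail=13;  out ∅∪∅=∅
  n11('ac'): parent n1 fail=0; on 'c' 0 → fail=17;  out ∅∪∅=∅
  n14('bb'): parent n13 fail=0; on 'b' 0 → fail=13;  out ∅∪∅=∅
  n18('cc'): parent n17 fail=0; on 'c' 0 → fail=17;  out {5}∪∅={5}
  n4('dda'): parent n3 fail=2; on 'a' 2→0 → fail=1;  out ∅∪{0}={0}
  n7('abc'): parent n6 fail=13; on 'c' 13→0 → fail=17;  out ∅∪∅=∅
  n12('acb'): parent n11 fail=17; on 'b' 17→0 → fail=13;  out {3}∪∅={3}
  n15('bbd'): parent n14 fail=13; on 'd' 13→0 → fail=2;  out ∅∪∅=∅
  n5('ddac'): parent n4 fail=1; on 'c' 1 → fail=11;  out {1}∪∅={1}
  n8('abcd'): parent n7 fail=17; on 'd' 17→0 → fail=2;  out ∅∪∅=∅
  n16('bbdd'): parent n15 fail=2; on 'd' 2 → fail=3;  out {4}∪∅={4}
  n9('abcdc'): parent n8 fail=2; on 'c' 2→0 → fail=17;  out ∅∪∅=∅
  n10('abcdcc'): parent n9 fail=17; on 'c' 17 → fail=18;  out {2}∪{5}={2,5}

Run:
i=0 'a': node 0→1  emit P0@[0:0]
i=1 'b': node 1→6
i=2 'b': node 6→14 (fail-walked)
i=3 'b': node 14→14 (fail-walked)
i=4 'd': node 14→15
i=5 'd': node 15→16  emit P4@[2:5]
i=6 'c': node 16→17 (fail-walked)
i=7 'c': node 17→18  emit P5@[6:7]
i=8 'c': node 18→18 (fail-walked)  emit P5@[7:8]
i=9 'c': node 18→18 (fail-walked)  emit P5@[8:9]
i=10 'c': node 18→18 (fail-walked)  emit P5@[9:10]
i=11 'd': node 18→2 (fail-walked)
i=12 'a': node 2→1 (fail-walked)  emit P0@[12:12]
i=13 'd': node 1→2 (fail-walked)
i=14 'a': node 2→1 (fail-walked)  emit P0@[14:14]
i=15 'c': node 1→11
i=16 'b': node 11→12  emit P3@[14:16]
i=17 'a': node 12→1 (fail-walked)  emit P0@[17:17]
i=18 'a': node 1→1 (fail-walked)  emit P0@[18:18]
i=19 'c': node 1→11
i=20 'a': node 11→1 (fail-walked)  emit P0@[20:20]
i=21 'c': node 1→11
i=22 'b': node 11→12  emit P3@[20:22]
i=23 'a': node 12→1 (fail-walked)  emit P0@[23:23]
i=24 'c': node 1→11
i=25 'b': node 11→12  emit P3@[23:25]
i=26 'b': node 12→14 (fail-walked)
i=27 'a': node 14→1 (fail-walked)  emit P0@[27:27]
i=28 'c': node 1→11
i=29 'b': node 11→12  emit P3@[27:29]
i=30 'a': node 12→1 (fail-walked)  emit P0@[30:30]
i=31 'b': node 1→6
i=32 'c': node 6→7
i=33 'd': node 7→8
i=34 'c': node 8→9
i=35 'c': node 9→10  emit P2@[30:35],P5@[34:35]
i=36 'd': node 10→2 (fail-walked)
i=37 'b': node 2→13 (fail-walked)
i=38 'a': node 13→1 (fail-walked)  emit P0@[38:38]
i=39 'b': node 1→6
i=40 'c': node 6→7
i=41 'd': node 7→8
i=42 'c': node 8→9
i=43 'c': node 9→10  emit P2@[38:43],P5@[42:43]
i=44 'c': node 10→18 (fail-walked)  emit P5@[43:44]
i=45 'd': node 18→2 (fail-walked)
i=46 'd': node 2→3
i=47 'a': node 3→4  emit P0@[47:47]
i=48 'c': node 4→5  emit P1@[45:48]
i=49 'c': node 5→18 (fail-walked)  emit P5@[48:49]
i=50 'd': node 18→2 (fail-walked)
i=51 'd': node 2→3
i=52 'a': node 3→4  emit P0@[52:52]
i=53 'c': node 4→5  emit P1@[50:53]
i=54 'b': node 5→12 (fail-walked)  emit P3@[52:54]
i=55 'c': node 12→17 (fail-walked)
i=56 'c': node 17→18  emit P5@[55:56]
i=57 'b': node 18→13 (fail-walked)
i=58 'b': node 13→14
i=59 'd': node 14→15
i=60 'd': node 15→16  emit P4@[57:60]
i=61 'c': node 16→17 (fail-walked)
i=62 'a': node 17→1 (fail-walked)  emit P0@[62:62]
i=63 'a': node 1→1 (fail-walked)  emit P0@[63:63]
i=64 'd': node 1→2 (fail-walked)
i=65 'd': node 2→3
i=66 'c': node 3→17 (fail-walked)
i=67 'd': node 17→2 (fail-walked)
i=68 'a': node 2→1 (fail-walked)  emit P0@[68:68]
i=69 'a': node 1→1 (fail-walked)  emit P0@[69:69]
i=70 'd': node 1→2 (fail-walked)
i=71 'd': node 2→3
i=72 'a': node 3→4  emit P0@[72:72]
i=73 'c': node 4→5  emit P1@[70:73]
i=74 'd': node 5→2 (fail-walked)
i=75 'd': node 2→3
i=76 'a': node 3→4  emit P0@[76:76]
i=77 'c': node 4→5  emit P1@[74:77]
i=78 'c': node 5→18 (fail-walked)  emit P5@[77:78]

All matches (sorted): [[0,0],[5,4],[7,5],[8,5],[9,5],[10,5],[12,0],[14,0],[16,3],[17,0],[18,0],[20,0],[22,3],[23,0],[25,3],[27,0],[29,3],[30,0],[35,2],[35,5],[38,0],[43,2],[43,5],[44,5],[47,0],[48,1],[49,5],[52,0],[53,1],[54,3],[56,5],[60,4],[62,0],[63,0],[68,0],[69,0],[72,0],[73,1],[76,0],[77,1],[78,5]]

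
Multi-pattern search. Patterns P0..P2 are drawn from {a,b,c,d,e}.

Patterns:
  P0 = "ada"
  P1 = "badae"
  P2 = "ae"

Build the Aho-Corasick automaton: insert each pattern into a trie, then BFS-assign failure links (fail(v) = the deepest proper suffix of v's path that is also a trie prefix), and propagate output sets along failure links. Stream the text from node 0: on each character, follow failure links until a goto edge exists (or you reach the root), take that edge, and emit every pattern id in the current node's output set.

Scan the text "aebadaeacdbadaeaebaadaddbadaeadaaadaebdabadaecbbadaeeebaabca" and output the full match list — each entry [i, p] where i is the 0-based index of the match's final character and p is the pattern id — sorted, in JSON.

Build automaton:
Trie (insert patterns):
  n0 'ε': a→1 b→4
  n1 'a': d→2 e→9
  n2 'ad': a→3
  n3 'ada': ·  [P0 ends]
  n4 'b': a→5
  n5 'ba': d→6
  n6 'bad': a→7
  n7 'bada': e→8
  n8 'badae': ·  [P1 ends]
  n9 'ae': ·  [P2 ends]

BFS fail/out derivation:
  fail(1) 'a': from fail(0)=0 chase 'a': 0 ⇒ 0;  out=∅∪out(0)=∅
  fail(4) 'b': from fail(0)=0 chase 'b': 0 ⇒ 0;  out=∅∪out(0)=∅
  fail(2) 'ad': from fail(1)=0 chase 'd': 0 ⇒ 0;  out=∅∪out(0)=∅
  fail(5) 'ba': from fail(4)=0 chase 'a': 0 ⇒ 1;  out=∅∪out(1)=∅
  fail(9) 'ae': from fail(1)=0 chase 'e': 0 ⇒ 0;  out={2}∪out(0)={2}
  fail(3) 'ada': from fail(2)=0 chase 'a': 0 ⇒ 1;  out={0}∪out(1)={0}
  fail(6) 'bad': from fail(5)=1 chase 'd': 1 ⇒ 2;  out=∅∪out(2)=∅
  fail(7) 'bada': from fail(6)=2 chase 'a': 2 ⇒ 3;  out=∅∪out(3)={0}
  fail(8) 'badae': from fail(7)=3 chase 'e': 3→1 ⇒ 9;  out={1}∪out(9)={1,2}

Scan:
pos 0 'a': at 1
pos 1 'e': at 9  emit P2@[0:1]
pos 2 'b': at 4 (via fail)
pos 3 'a': at 5
pos 4 'd': at 6
pos 5 'a': at 7  emit P0@[3:5]
pos 6 'e': at 8  emit P1@[2:6],P2@[5:6]
pos 7 'a': at 1 (via fail)
pos 8 'c': at 0 (via fail)
pos 9 'd': at 0
pos 10 'b': at 4
pos 11 'a': at 5
pos 12 'd': at 6
pos 13 'a': at 7  emit P0@[11:13]
pos 14 'e': at 8  emit P1@[10:14],P2@[13:14]
pos 15 'a': at 1 (via fail)
pos 16 'e': at 9  emit P2@[15:16]
pos 17 'b': at 4 (via fail)
pos 18 'a': at 5
pos 19 'a': at 1 (via fail)
pos 20 'd': at 2
pos 21 'a': at 3  emit P0@[19:21]
pos 22 'd': at 2 (via fail)
pos 23 'd': at 0 (via fail)
pos 24 'b': at 4
pos 25 'a': at 5
pos 26 'd': at 6
pos 27 'a': at 7  emit P0@[25:27]
pos 28 'e': at 8  emit P1@[24:28],P2@[27:28]
pos 29 'a': at 1 (via fail)
pos 30 'd': at 2
pos 31 'a': at 3  emit P0@[29:31]
pos 32 'a': at 1 (via fail)
pos 33 'a': at 1 (via fail)
pos 34 'd': at 2
pos 35 'a': at 3  emit P0@[33:35]
pos 36 'e': at 9 (via fail)  emit P2@[35:36]
pos 37 'b': at 4 (via fail)
pos 38 'd': at 0 (via fail)
pos 39 'a': at 1
pos 40 'b': at 4 (via fail)
pos 41 'a': at 5
pos 42 'd': at 6
pos 43 'a': at 7  emit P0@[41:43]
pos 44 'e': at 8  emit P1@[40:44],P2@[43:44]
pos 45 'c': at 0 (via fail)
pos 46 'b': at 4
pos 47 'b': at 4 (via fail)
pos 48 'a': at 5
pos 49 'd': at 6
pos 50 'a': at 7  emit P0@[48:50]
pos 51 'e': at 8  emit P1@[47:51],P2@[50:51]
pos 52 'e': at 0 (via fail)
pos 53 'e': at 0
pos 54 'b': at 4
pos 55 'a': at 5
pos 56 'a': at 1 (via fail)
pos 57 'b': at 4 (via fail)
pos 58 'c': at 0 (via fail)
pos 59 'a': at 1

Result: [[1,2],[5,0],[6,1],[6,2],[13,0],[14,1],[14,2],[16,2],[21,0],[27,0],[28,1],[28,2],[31,0],[35,0],[36,2],[43,0],[44,1],[44,2],[50,0],[51,1],[51,2]]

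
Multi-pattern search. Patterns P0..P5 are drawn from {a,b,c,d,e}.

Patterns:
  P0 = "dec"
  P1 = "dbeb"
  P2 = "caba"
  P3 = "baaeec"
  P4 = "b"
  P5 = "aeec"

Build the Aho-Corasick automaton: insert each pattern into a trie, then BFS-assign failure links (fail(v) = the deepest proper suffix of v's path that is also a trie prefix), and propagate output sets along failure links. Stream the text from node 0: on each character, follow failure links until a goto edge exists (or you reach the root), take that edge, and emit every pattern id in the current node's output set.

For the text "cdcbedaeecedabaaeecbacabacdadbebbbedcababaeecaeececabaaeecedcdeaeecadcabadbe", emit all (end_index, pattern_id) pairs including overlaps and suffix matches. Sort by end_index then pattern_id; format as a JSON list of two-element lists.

Construct AC machine:
Trie nodes:
  0='ε' goto a→17 b→11 c→7 d→1
  1='d' goto b→4 e→2
  2='de' goto c→3
  3='dec' goto ·  [P0 ends]
  4='db' goto e→5
  5='dbe' goto b→6
  6='dbeb' goto ·  [P1 ends]
  7='c' goto a→8
  8='ca' goto b→9
  9='cab' goto a→10
  10='caba' goto ·  [P2 ends]
  11='b' goto a→12  [P4 ends]
  12='ba' goto a→13
  13='baa' goto e→14
  14='baae' goto e→15
  15='baaee' goto c→16
  16='baaeec' goto ·  [P3 ends]
  17='a' goto e→18
  18='ae' goto e→19
  19='aee' goto c→20
  20='aeec' goto ·  [P5 ends]

Failure links (BFS by depth):
  fail(1) 'd': from fail(0)=0 chase 'd': 0 ⇒ 0;  out=∅∪out(0)=∅
  fail(7) 'c': from fail(0)=0 chase 'c': 0 ⇒ 0;  out=∅∪out(0)=∅
  fail(11) 'b': from fail(0)=0 chase 'b': 0 ⇒ 0;  out={4}∪out(0)={4}
  fail(17) 'a': from fail(0)=0 chase 'a': 0 ⇒ 0;  out=∅∪out(0)=∅
  fail(2) 'de': from fail(1)=0 chase 'e': 0 ⇒ 0;  out=∅∪out(0)=∅
  fail(4) 'db': from fail(1)=0 chase 'b': 0 ⇒ 11;  out=∅∪out(11)={4}
  fail(8) 'ca': from fail(7)=0 chase 'a': 0 ⇒ 17;  out=∅∪out(17)=∅
  fail(12) 'ba': from fail(11)=0 chase 'a': 0 ⇒ 17;  out=∅∪out(17)=∅
  fail(18) 'ae': from fail(17)=0 chase 'e': 0 ⇒ 0;  out=∅∪out(0)=∅
  fail(3) 'dec': from fail(2)=0 chase 'c': 0 ⇒ 7;  out={0}∪out(7)={0}
  fail(5) 'dbe': from fail(4)=11 chase 'e': 11→0 ⇒ 0;  out=∅∪out(0)=∅
  fail(9) 'cab': from fail(8)=17 chase 'b': 17→0 ⇒ 11;  out=∅∪out(11)={4}
  fail(13) 'baa': from fail(12)=17 chase 'a': 17→0 ⇒ 17;  out=∅∪out(17)=∅
  fail(19) 'aee': from fail(18)=0 chase 'e': 0 ⇒ 0;  out=∅∪out(0)=∅
  fail(6) 'dbeb': from fail(5)=0 chase 'b': 0 ⇒ 11;  out={1}∪out(11)={1,4}
  fail(10) 'caba': from fail(9)=11 chase 'a': 11 ⇒ 12;  out={2}∪out(12)={2}
  fail(14) 'baae': from fail(13)=17 chase 'e': 17 ⇒ 18;  out=∅∪out(18)=∅
  fail(20) 'aeec': from fail(19)=0 chase 'c': 0 ⇒ 7;  out={5}∪out(7)={5}
  fail(15) 'baaee': from fail(14)=18 chase 'e': 18 ⇒ 19;  out=∅∪out(19)=∅
  fail(16) 'baaeec': from fail(15)=19 chase 'c': 19 ⇒ 20;  out={3}∪out(20)={3,5}

Text stream:
pos 0 'c': at 7
pos 1 'd': at 1 (via fail)
pos 2 'c': at 7 (via fail)
pos 3 'b': at 11 (via fail)  ** P4@[3:3]
pos 4 'e': at 0 (via fail)
pos 5 'd': at 1
pos 6 'a': at 17 (via fail)
pos 7 'e': at 18
pos 8 'e': at 19
pos 9 'c': at 20  ** P5@[6:9]
pos 10 'e': at 0 (via fail)
pos 11 'd': at 1
pos 12 'a': at 17 (via fail)
pos 13 'b': at 11 (via fail)  ** P4@[13:13]
pos 14 'a': at 12
pos 15 'a': at 13
pos 16 'e': at 14
pos 17 'e': at 15
pos 18 'c': at 16  ** P3@[13:18],P5@[15:18]
pos 19 'b': at 11 (via fail)  ** P4@[19:19]
pos 20 'a': at 12
pos 21 'c': at 7 (via fail)
pos 22 'a': at 8
pos 23 'b': at 9  ** P4@[23:23]
pos 24 'a': at 10  ** P2@[21:24]
pos 25 'c': at 7 (via fail)
pos 26 'd': at 1 (via fail)
pos 27 'a': at 17 (via fail)
pos 28 'd': at 1 (via fail)
pos 29 'b': at 4  ** P4@[29:29]
pos 30 'e': at 5
pos 31 'b': at 6  ** P1@[28:31],P4@[31:31]
pos 32 'b': at 11 (via fail)  ** P4@[32:32]
pos 33 'b': at 11 (via fail)  ** P4@[33:33]
pos 34 'e': at 0 (via fail)
pos 35 'd': at 1
pos 36 'c': at 7 (via fail)
pos 37 'a': at 8
pos 38 'b': at 9  ** P4@[38:38]
pos 39 'a': at 10  ** P2@[36:39]
pos 40 'b': at 11 (via fail)  ** P4@[40:40]
pos 41 'a': at 12
pos 42 'e': at 18 (via fail)
pos 43 'e': at 19
pos 44 'c': at 20  ** P5@[41:44]
pos 45 'a': at 8 (via fail)
pos 46 'e': at 18 (via fail)
pos 47 'e': at 19
pos 48 'c': at 20  ** P5@[45:48]
pos 49 'e': at 0 (via fail)
pos 50 'c': at 7
pos 51 'a': at 8
pos 52 'b': at 9  ** P4@[52:52]
pos 53 'a': at 10  ** P2@[50:53]
pos 54 'a': at 13 (via fail)
pos 55 'e': at 14
pos 56 'e': at 15
pos 57 'c': at 16  ** P3@[52:57],P5@[54:57]
pos 58 'e': at 0 (via fail)
pos 59 'd': at 1
pos 60 'c': at 7 (via fail)
pos 61 'd': at 1 (via fail)
pos 62 'e': at 2
pos 63 'a': at 17 (via fail)
pos 64 'e': at 18
pos 65 'e': at 19
pos 66 'c': at 20  ** P5@[63:66]
pos 67 'a': at 8 (via fail)
pos 68 'd': at 1 (via fail)
pos 69 'c': at 7 (via fail)
pos 70 'a': at 8
pos 71 'b': at 9  ** P4@[71:71]
pos 72 'a': at 10  ** P2@[69:72]
pos 73 'd': at 1 (via fail)
pos 74 'b': at 4  ** P4@[74:74]
pos 75 'e': at 5

Result: [[3,4],[9,5],[13,4],[18,3],[18,5],[19,4],[23,4],[24,2],[29,4],[31,1],[31,4],[32,4],[33,4],[38,4],[39,2],[40,4],[44,5],[48,5],[52,4],[53,2],[57,3],[57,5],[66,5],[71,4],[72,2],[74,4]]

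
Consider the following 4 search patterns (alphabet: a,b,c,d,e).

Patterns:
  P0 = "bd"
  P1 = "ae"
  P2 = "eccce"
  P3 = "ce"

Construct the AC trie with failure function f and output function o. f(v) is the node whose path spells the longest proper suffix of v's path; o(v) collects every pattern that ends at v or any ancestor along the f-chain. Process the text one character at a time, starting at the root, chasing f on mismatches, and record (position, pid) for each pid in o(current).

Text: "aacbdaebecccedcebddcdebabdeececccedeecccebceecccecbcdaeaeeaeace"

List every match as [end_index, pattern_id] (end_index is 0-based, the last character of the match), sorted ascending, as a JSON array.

Build:
Trie (insert patterns):
  n0 'ε': a→3 b→1 c→10 e→5
  n1 'b': d→2
  n2 'bd': ·  ←P0
  n3 'a': e→4
  n4 'ae': ·  ←P1
  n5 'e': c→6
  n6 'ec': c→7
  n7 'ecc': c→8
  n8 'eccc': e→9
  n9 'eccce': ·  ←P2
  n10 'c': e→11
  n11 'ce': ·  ←P3

BFS fail/out derivation:
  n1('b'): parent n0 fail=0; on 'b' 0 → fail=0;  out ∅∪∅=∅
  n3('a'): parent n0 fail=0; on 'a' 0 → fail=0;  out ∅∪∅=∅
  n5('e'): parent n0 fail=0; on 'e' 0 → fail=0;  out ∅∪∅=∅
  n10('c'): parent n0 fail=0; on 'c' 0 → fail=0;  out ∅∪∅=∅
  n2('bd'): parent n1 fail=0; on 'd' 0 → fail=0;  out {0}∪∅={0}
  n4('ae'): parent n3 fail=0; on 'e' 0 → fail=5;  out {1}∪∅={1}
  n6('ec'): parent n5 fail=0; on 'c' 0 → fail=10;  out ∅∪∅=∅
  n11('ce'): parent n10 fail=0; on 'e' 0 → fail=5;  out {3}∪∅={3}
  n7('ecc'): parent n6 fail=10; on 'c' 10→0 → fail=10;  out ∅∪∅=∅
  n8('eccc'): parent n7 fail=10; on 'c' 10→0 → fail=10;  out ∅∪∅=∅
  n9('eccce'): parent n8 fail=10; on 'e' 10 → fail=11;  out {2}∪{3}={2,3}

Run:
[0] read 'a'  n0⇒n3
[1] read 'a'  n3⇒n3 (via fail)
[2] read 'c'  n3⇒n10 (via fail)
[3] read 'b'  n10⇒n1 (via fail)
[4] read 'd'  n1⇒n2  ** P0@[3:4]
[5] read 'a'  n2⇒n3 (via fail)
[6] read 'e'  n3⇒n4  ** P1@[5:6]
[7] read 'b'  n4⇒n1 (via fail)
[8] read 'e'  n1⇒n5 (via fail)
[9] read 'c'  n5⇒n6
[10] read 'c'  n6⇒n7
[11] read 'c'  n7⇒n8
[12] read 'e'  n8⇒n9  ** P2@[8:12],P3@[11:12]
[13] read 'd'  n9⇒n0 (via fail)
[14] read 'c'  n0⇒n10
[15] read 'e'  n10⇒n11  ** P3@[14:15]
[16] read 'b'  n11⇒n1 (via fail)
[17] read 'd'  n1⇒n2  ** P0@[16:17]
[18] read 'd'  n2⇒n0 (via fail)
[19] read 'c'  n0⇒n10
[20] read 'd'  n10⇒n0 (via fail)
[21] read 'e'  n0⇒n5
[22] read 'b'  n5⇒n1 (via fail)
[23] read 'a'  n1⇒n3 (via fail)
[24] read 'b'  n3⇒n1 (via fail)
[25] read 'd'  n1⇒n2  ** P0@[24:25]
[26] read 'e'  n2⇒n5 (via fail)
[27] read 'e'  n5⇒n5 (via fail)
[28] read 'c'  n5⇒n6
[29] read 'e'  n6⇒n11 (via fail)  ** P3@[28:29]
[30] read 'c'  n11⇒n6 (via fail)
[31] read 'c'  n6⇒n7
[32] read 'c'  n7⇒n8
[33] read 'e'  n8⇒n9  ** P2@[29:33],P3@[32:33]
[34] read 'd'  n9⇒n0 (via fail)
[35] read 'e'  n0⇒n5
[36] read 'e'  n5⇒n5 (via fail)
[37] read 'c'  n5⇒n6
[38] read 'c'  n6⇒n7
[39] read 'c'  n7⇒n8
[40] read 'e'  n8⇒n9  ** P2@[36:40],P3@[39:40]
[41] read 'b'  n9⇒n1 (via fail)
[42] read 'c'  n1⇒n10 (via fail)
[43] read 'e'  n10⇒n11  ** P3@[42:43]
[44] read 'e'  n11⇒n5 (via fail)
[45] read 'c'  n5⇒n6
[46] read 'c'  n6⇒n7
[47] read 'c'  n7⇒n8
[48] read 'e'  n8⇒n9  ** P2@[44:48],P3@[47:48]
[49] read 'c'  n9⇒n6 (via fail)
[50] read 'b'  n6⇒n1 (via fail)
[51] read 'c'  n1⇒n10 (via fail)
[52] read 'd'  n10⇒n0 (via fail)
[53] read 'a'  n0⇒n3
[54] read 'e'  n3⇒n4  ** P1@[53:54]
[55] read 'a'  n4⇒n3 (via fail)
[56] read 'e'  n3⇒n4  ** P1@[55:56]
[57] read 'e'  n4⇒n5 (via fail)
[58] read 'a'  n5⇒n3 (via fail)
[59] read 'e'  n3⇒n4  ** P1@[58:59]
[60] read 'a'  n4⇒n3 (via fail)
[61] read 'c'  n3⇒n10 (via fail)
[62] read 'e'  n10⇒n11  ** P3@[61:62]

Matches: [[4,0],[6,1],[12,2],[12,3],[15,3],[17,0],[25,0],[29,3],[33,2],[33,3],[40,2],[40,3],[43,3],[48,2],[48,3],[54,1],[56,1],[59,1],[62,3]]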